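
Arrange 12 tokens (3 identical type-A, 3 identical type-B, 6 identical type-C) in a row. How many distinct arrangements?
12! / (3! × 3! × 6!) = 18480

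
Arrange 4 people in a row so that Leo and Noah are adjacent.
Treat as block: (4-1)! × 2! = 6 × 2 = 12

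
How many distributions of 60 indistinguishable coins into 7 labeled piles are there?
C(60+7-1, 7-1) = C(66, 6) = 90858768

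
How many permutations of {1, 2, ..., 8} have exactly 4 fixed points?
Choose the 4 fixed points C(8,4) = 70, derange the rest: !4 = Σ_{j=0}^{4} (-1)^j·4!/j! = 24 - 24 + 12 - 4 + 1 = 9. Product = 70 × 9 = 630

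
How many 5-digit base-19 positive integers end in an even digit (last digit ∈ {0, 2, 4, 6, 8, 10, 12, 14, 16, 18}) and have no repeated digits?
Last∈{0,2,4,6,8,10,12,14,16,18}. Last=0: 73440. Last nonzero: 9×17×P(17,3) = 624240. Total = 697680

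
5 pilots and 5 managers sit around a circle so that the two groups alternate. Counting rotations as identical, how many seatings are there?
Fix one of the pilots: (5-1)! ways for the remaining pilots, × 5! ways for the managers = 24 × 120 = 2880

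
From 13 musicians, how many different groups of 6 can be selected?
C(13,6) = 13!/(6!×7!) = 1716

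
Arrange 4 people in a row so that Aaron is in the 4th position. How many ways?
Fix one position: (4-1)! = 6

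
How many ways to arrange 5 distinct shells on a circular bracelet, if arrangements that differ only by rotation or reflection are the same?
(5-1)!/2 = 24/2 = 12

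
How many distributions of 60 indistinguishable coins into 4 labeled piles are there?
C(60+4-1, 4-1) = C(63, 3) = 39711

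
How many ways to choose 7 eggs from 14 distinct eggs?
C(14,7) = 14!/(7!×7!) = 3432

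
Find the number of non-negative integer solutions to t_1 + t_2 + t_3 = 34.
C(34+3-1, 3-1) = C(36, 2) = 630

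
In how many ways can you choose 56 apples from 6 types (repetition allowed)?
C(56+6-1, 6-1) = C(61, 5) = 5949147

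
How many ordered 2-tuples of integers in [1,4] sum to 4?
Coefficient of x^4 in (x + x² + ... + x^4)^2. By inclusion-exclusion on dice exceeding 4: Σ_j (-1)^j C(2,j)·C(4-1-4j, 1) = C(2,0)·C(3,1) = 1·3 = 3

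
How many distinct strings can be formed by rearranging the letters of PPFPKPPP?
8! / (1! × 6! × 1!) = 56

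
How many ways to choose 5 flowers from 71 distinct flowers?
C(71,5) = 71!/(5!×66!) = 13019909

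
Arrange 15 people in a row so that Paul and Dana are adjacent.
Treat as block: (15-1)! × 2! = 87178291200 × 2 = 174356582400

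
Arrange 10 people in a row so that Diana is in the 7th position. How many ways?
Fix one position: (10-1)! = 362880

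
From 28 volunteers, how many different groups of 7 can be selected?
C(28,7) = 28!/(7!×21!) = 1184040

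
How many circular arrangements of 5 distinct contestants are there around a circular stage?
Circular: fix one position, arrange the rest. (5-1)! = 24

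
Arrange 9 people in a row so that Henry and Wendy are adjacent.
Treat as block: (9-1)! × 2! = 40320 × 2 = 80640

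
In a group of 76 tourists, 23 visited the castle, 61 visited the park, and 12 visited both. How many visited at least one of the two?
|A∪B| = |A| + |B| - |A∩B| = 23 + 61 - 12 = 72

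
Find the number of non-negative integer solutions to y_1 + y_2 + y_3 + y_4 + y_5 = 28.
C(28+5-1, 5-1) = C(32, 4) = 35960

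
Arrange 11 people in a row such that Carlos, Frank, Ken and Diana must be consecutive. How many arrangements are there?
Treat the 4 as one block: (11-4+1)! × 4! = 40320 × 24 = 967680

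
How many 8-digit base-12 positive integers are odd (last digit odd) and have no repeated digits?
Last∈{1,3,5,7,9,11}. Last=0: 0. Last nonzero: 6×10×P(10,6) = 9072000. Total = 9072000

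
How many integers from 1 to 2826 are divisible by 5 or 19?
⌊2826/5⌋ + ⌊2826/19⌋ - ⌊2826/95⌋ = 565 + 148 - 29 = 684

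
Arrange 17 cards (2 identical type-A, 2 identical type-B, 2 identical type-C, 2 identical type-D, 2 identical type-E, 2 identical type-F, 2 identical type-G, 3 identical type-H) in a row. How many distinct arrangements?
17! / (2! × 2! × 2! × 2! × 2! × 2! × 2! × 3!) = 463134672000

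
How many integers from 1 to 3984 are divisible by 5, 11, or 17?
⌊3984/5⌋+⌊3984/11⌋+⌊3984/17⌋ - ⌊3984/55⌋-⌊3984/85⌋-⌊3984/187⌋ + ⌊3984/935⌋ = 796+362+234 - 72-46-21 + 4 = 1257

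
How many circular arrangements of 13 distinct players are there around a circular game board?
Circular: fix one position, arrange the rest. (13-1)! = 479001600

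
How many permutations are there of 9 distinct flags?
9! = 362880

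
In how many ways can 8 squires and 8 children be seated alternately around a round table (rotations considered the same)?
Fix one of the squires: (8-1)! ways for the remaining squires, × 8! ways for the children = 5040 × 40320 = 203212800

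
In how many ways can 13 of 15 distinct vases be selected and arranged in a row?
P(15,13) = 15!/(15-13)! = 653837184000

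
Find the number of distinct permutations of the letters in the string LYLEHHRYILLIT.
13! / (4! × 1! × 2! × 1! × 2! × 2! × 1!) = 32432400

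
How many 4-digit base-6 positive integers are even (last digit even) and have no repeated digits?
Last∈{0,2,4}. Last=0: 60. Last nonzero: 2×4×P(4,2) = 96. Total = 156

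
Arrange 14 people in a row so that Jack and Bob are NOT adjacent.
Total - adjacent = 14! - (14-1)!×2 = 87178291200 - 12454041600 = 74724249600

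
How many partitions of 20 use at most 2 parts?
By conjugation, equals partitions of 20 into parts ≤ 2. Let r_j(i) = number of partitions of i into parts ≤ j, for i = 0..20. r_1(i) = 1 for all i; r_j(i) = r_{j-1}(i) + r_j(i-j). Rows j = 2..2: ≤2: 1 1 2 2 3 3 4 4 5 5 6 6 7 7 8 8 9 9 10 10 11. r_2(20) = 11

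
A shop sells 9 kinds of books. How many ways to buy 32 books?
C(32+9-1, 9-1) = C(40, 8) = 76904685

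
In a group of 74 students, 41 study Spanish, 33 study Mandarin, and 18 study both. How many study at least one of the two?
|A∪B| = |A| + |B| - |A∩B| = 41 + 33 - 18 = 56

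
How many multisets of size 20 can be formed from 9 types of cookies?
C(20+9-1, 9-1) = C(28, 8) = 3108105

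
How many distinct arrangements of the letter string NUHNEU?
6! / (2! × 1! × 1! × 2!) = 180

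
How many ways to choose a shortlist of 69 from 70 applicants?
C(70,69) = 70!/(69!×1!) = 70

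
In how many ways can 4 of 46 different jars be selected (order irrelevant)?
C(46,4) = 46!/(4!×42!) = 163185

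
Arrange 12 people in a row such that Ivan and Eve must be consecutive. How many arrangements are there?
Treat the 2 as one block: (12-2+1)! × 2! = 39916800 × 2 = 79833600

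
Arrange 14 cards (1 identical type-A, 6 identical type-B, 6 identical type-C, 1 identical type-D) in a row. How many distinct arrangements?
14! / (1! × 6! × 6! × 1!) = 168168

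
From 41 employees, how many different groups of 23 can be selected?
C(41,23) = 41!/(23!×18!) = 202112640600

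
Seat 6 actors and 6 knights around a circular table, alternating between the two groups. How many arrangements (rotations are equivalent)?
Fix one of the actors: (6-1)! ways for the remaining actors, × 6! ways for the knights = 120 × 720 = 86400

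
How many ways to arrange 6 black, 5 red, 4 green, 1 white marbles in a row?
16! / (6! × 5! × 4! × 1!) = 10090080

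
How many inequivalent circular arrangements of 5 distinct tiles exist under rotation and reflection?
(5-1)!/2 = 24/2 = 12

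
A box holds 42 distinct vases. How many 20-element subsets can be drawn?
C(42,20) = 42!/(20!×22!) = 513791607420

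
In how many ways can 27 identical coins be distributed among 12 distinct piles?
C(27+12-1, 12-1) = C(38, 11) = 1203322288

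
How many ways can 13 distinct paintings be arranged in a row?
13! = 6227020800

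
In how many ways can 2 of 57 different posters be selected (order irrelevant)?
C(57,2) = 57!/(2!×55!) = 1596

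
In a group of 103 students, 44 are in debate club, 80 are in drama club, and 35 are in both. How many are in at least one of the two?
|A∪B| = |A| + |B| - |A∩B| = 44 + 80 - 35 = 89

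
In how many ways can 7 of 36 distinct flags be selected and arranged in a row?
P(36,7) = 36!/(36-7)! = 42072307200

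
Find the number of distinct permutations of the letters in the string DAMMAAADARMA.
12! / (3! × 2! × 6! × 1!) = 55440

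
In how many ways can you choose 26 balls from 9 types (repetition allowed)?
C(26+9-1, 9-1) = C(34, 8) = 18156204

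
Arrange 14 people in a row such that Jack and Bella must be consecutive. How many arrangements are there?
Treat the 2 as one block: (14-2+1)! × 2! = 6227020800 × 2 = 12454041600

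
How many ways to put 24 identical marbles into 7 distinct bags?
C(24+7-1, 7-1) = C(30, 6) = 593775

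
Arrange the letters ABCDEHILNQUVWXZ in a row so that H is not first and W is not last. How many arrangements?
By inclusion-exclusion: 15! - 2×(15-1)! + (15-2)! = 1307674368000 - 174356582400 + 6227020800 = 1139544806400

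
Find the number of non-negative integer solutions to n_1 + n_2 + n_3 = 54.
C(54+3-1, 3-1) = C(56, 2) = 1540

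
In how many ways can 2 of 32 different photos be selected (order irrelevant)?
C(32,2) = 32!/(2!×30!) = 496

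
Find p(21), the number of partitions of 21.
Pentagonal recurrence p(n) = p(n-1) + p(n-2) - p(n-5) - p(n-7) + p(n-12) + p(n-15) - ... gives p(0..20) = 1, 1, 2, 3, 5, 7, 11, 15, 22, 30, 42, 56, 77, 101, 135, 176, 231, 297, 385, 490, 627. p(21) = p(20) + p(19) - p(16) - p(14) + p(9) + p(6) = 627 + 490 - 231 - 135 + 30 + 11 = 792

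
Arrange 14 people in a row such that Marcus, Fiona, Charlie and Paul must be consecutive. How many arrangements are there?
Treat the 4 as one block: (14-4+1)! × 4! = 39916800 × 24 = 958003200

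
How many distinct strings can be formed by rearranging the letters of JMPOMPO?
7! / (1! × 2! × 2! × 2!) = 630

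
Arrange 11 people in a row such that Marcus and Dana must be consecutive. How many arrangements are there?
Treat the 2 as one block: (11-2+1)! × 2! = 3628800 × 2 = 7257600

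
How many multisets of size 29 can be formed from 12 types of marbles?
C(29+12-1, 12-1) = C(40, 11) = 2311801440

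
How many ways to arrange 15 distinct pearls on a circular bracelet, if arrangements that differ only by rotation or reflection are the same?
(15-1)!/2 = 87178291200/2 = 43589145600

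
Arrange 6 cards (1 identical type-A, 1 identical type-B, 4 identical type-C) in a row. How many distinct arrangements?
6! / (1! × 1! × 4!) = 30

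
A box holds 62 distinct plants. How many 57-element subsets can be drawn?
C(62,57) = 62!/(57!×5!) = 6471002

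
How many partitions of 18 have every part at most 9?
Let r_j(i) = number of partitions of i into parts ≤ j, for i = 0..18. r_1(i) = 1 for all i; r_j(i) = r_{j-1}(i) + r_j(i-j). Rows j = 2..9: ≤2: 1 1 2 2 3 3 4 4 5 5 6 6 7 7 8 8 9 9 10; ≤3: 1 1 2 3 4 5 7 8 10 12 14 16 19 21 24 27 30 33 37; ≤4: 1 1 2 3 5 6 9 11 15 18 23 27 34 39 47 54 64 72 84; ≤5: 1 1 2 3 5 7 10 13 18 23 30 37 47 57 70 84 101 119 141; ≤6: 1 1 2 3 5 7 11 14 20 26 35 44 58 71 90 110 136 163 199; ≤7: 1 1 2 3 5 7 11 15 21 28 38 49 65 82 105 131 164 201 248; ≤8: 1 1 2 3 5 7 11 15 22 29 40 52 70 89 116 146 186 230 288; ≤9: 1 1 2 3 5 7 11 15 22 30 41 54 73 94 123 157 201 252 318. r_9(18) = 318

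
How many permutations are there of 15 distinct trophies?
15! = 1307674368000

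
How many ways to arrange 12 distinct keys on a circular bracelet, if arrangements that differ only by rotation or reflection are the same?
(12-1)!/2 = 39916800/2 = 19958400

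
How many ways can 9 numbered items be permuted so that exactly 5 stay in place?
Choose the 5 fixed points C(9,5) = 126, derange the rest: !4 = Σ_{j=0}^{4} (-1)^j·4!/j! = 24 - 24 + 12 - 4 + 1 = 9. Product = 126 × 9 = 1134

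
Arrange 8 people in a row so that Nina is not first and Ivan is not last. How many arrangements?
By inclusion-exclusion: 8! - 2×(8-1)! + (8-2)! = 40320 - 10080 + 720 = 30960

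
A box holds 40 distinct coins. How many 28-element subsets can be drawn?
C(40,28) = 40!/(28!×12!) = 5586853480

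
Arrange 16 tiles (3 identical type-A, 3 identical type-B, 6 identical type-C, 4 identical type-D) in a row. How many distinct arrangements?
16! / (3! × 3! × 6! × 4!) = 33633600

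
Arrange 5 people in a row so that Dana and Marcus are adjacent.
Treat as block: (5-1)! × 2! = 24 × 2 = 48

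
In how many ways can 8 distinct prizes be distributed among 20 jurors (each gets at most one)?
P(20,8) = 20!/(20-8)! = 5079110400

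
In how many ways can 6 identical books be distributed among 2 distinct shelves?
C(6+2-1, 2-1) = C(7, 1) = 7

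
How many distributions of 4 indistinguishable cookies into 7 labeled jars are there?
C(4+7-1, 7-1) = C(10, 6) = 210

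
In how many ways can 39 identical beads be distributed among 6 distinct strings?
C(39+6-1, 6-1) = C(44, 5) = 1086008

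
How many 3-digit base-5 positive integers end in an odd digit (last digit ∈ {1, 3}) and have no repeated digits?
Last∈{1,3}. Last=0: 0. Last nonzero: 2×3×P(3,1) = 18. Total = 18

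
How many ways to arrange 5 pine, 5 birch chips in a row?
10! / (5! × 5!) = 252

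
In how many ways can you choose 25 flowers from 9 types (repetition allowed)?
C(25+9-1, 9-1) = C(33, 8) = 13884156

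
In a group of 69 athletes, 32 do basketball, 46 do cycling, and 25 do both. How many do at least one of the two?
|A∪B| = |A| + |B| - |A∩B| = 32 + 46 - 25 = 53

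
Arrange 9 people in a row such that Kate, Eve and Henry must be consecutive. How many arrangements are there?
Treat the 3 as one block: (9-3+1)! × 3! = 5040 × 6 = 30240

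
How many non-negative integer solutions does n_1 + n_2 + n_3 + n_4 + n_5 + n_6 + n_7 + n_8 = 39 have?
C(39+8-1, 8-1) = C(46, 7) = 53524680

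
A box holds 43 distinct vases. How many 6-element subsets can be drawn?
C(43,6) = 43!/(6!×37!) = 6096454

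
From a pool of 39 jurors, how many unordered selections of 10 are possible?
C(39,10) = 39!/(10!×29!) = 635745396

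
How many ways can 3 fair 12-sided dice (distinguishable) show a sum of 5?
Coefficient of x^5 in (x + x² + ... + x^12)^3. By inclusion-exclusion on dice exceeding 12: Σ_j (-1)^j C(3,j)·C(5-1-12j, 2) = C(3,0)·C(4,2) = 1·6 = 6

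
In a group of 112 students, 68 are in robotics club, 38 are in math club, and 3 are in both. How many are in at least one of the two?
|A∪B| = |A| + |B| - |A∩B| = 68 + 38 - 3 = 103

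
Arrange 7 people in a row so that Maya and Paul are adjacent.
Treat as block: (7-1)! × 2! = 720 × 2 = 1440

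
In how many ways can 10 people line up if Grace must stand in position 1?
Fix one position: (10-1)! = 362880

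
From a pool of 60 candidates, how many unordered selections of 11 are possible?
C(60,11) = 60!/(11!×49!) = 342700125300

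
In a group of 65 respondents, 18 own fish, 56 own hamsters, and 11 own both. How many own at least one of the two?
|A∪B| = |A| + |B| - |A∩B| = 18 + 56 - 11 = 63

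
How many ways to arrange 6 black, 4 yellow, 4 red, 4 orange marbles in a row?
18! / (6! × 4! × 4! × 4!) = 643242600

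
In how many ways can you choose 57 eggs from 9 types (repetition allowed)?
C(57+9-1, 9-1) = C(65, 8) = 5047381560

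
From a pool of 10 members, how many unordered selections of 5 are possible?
C(10,5) = 10!/(5!×5!) = 252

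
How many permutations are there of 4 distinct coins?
4! = 24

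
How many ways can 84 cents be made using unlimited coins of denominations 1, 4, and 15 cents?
Coefficient of x^84 in 1/(1-x^1) · 1/(1-x^4) · 1/(1-x^15). Case on j = number of 15-cent coins (j = 0..5); remainder r = 84 - 15j is made from {1,4} in ⌊r/4⌋+1 ways. r = 84, 69, 54, 39, 24, 9 → 22 + 18 + 14 + 10 + 7 + 3 = 74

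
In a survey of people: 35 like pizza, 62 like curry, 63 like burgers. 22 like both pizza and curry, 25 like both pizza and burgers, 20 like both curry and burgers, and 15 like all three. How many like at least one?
|A∪B∪C| = 35+62+63-22-25-20+15 = 108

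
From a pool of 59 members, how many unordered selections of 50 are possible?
C(59,50) = 59!/(50!×9!) = 12565671261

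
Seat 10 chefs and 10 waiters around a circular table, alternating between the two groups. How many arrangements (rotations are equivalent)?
Fix one of the chefs: (10-1)! ways for the remaining chefs, × 10! ways for the waiters = 362880 × 3628800 = 1316818944000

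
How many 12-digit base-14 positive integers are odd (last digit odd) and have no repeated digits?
Last∈{1,3,5,7,9,11,13}. Last=0: 0. Last nonzero: 7×12×P(12,10) = 20118067200. Total = 20118067200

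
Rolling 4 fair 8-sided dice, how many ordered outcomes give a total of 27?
Coefficient of x^27 in (x + x² + ... + x^8)^4. By inclusion-exclusion on dice exceeding 8: Σ_j (-1)^j C(4,j)·C(27-1-8j, 3) = C(4,0)·C(26,3) - C(4,1)·C(18,3) + C(4,2)·C(10,3) = 1·2600 - 4·816 + 6·120 = 56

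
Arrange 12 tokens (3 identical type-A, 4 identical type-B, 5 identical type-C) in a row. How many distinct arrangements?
12! / (3! × 4! × 5!) = 27720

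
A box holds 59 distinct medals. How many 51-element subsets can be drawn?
C(59,51) = 59!/(51!×8!) = 2217471399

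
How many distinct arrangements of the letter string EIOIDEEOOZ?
10! / (3! × 1! × 1! × 2! × 3!) = 50400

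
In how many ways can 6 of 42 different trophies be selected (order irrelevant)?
C(42,6) = 42!/(6!×36!) = 5245786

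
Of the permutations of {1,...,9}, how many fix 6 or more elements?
Exactly j fixed points: C(9,j)·!(9-j); sum over j ≥ 6 (derangement numbers via !m = (m-1)·(!(m-1) + !(m-2)): !0..!3 = 1, 0, 1, 2). Σ_{j=6}^{9} C(9,j)·!(9-j) = C(9,6)·!3 + C(9,7)·!2 + C(9,8)·!1 + C(9,9)·!0 = 84·2 + 36·1 + 9·0 + 1·1 = 205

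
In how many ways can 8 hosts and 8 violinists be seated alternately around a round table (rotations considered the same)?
Fix one of the hosts: (8-1)! ways for the remaining hosts, × 8! ways for the violinists = 5040 × 40320 = 203212800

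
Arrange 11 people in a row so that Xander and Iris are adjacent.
Treat as block: (11-1)! × 2! = 3628800 × 2 = 7257600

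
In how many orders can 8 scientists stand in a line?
8! = 40320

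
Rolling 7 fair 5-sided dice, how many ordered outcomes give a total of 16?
Coefficient of x^16 in (x + x² + ... + x^5)^7. By inclusion-exclusion on dice exceeding 5: Σ_j (-1)^j C(7,j)·C(16-1-5j, 6) = C(7,0)·C(15,6) - C(7,1)·C(10,6) = 1·5005 - 7·210 = 3535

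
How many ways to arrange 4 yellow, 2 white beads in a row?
6! / (4! × 2!) = 15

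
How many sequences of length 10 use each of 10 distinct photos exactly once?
10! = 3628800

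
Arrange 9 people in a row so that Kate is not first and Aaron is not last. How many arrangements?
By inclusion-exclusion: 9! - 2×(9-1)! + (9-2)! = 362880 - 80640 + 5040 = 287280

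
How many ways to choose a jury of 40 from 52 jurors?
C(52,40) = 52!/(40!×12!) = 206379406870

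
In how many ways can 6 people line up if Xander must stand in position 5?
Fix one position: (6-1)! = 120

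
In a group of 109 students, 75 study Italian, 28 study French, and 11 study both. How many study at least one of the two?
|A∪B| = |A| + |B| - |A∩B| = 75 + 28 - 11 = 92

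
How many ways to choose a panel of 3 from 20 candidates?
C(20,3) = 20!/(3!×17!) = 1140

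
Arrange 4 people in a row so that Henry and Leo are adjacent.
Treat as block: (4-1)! × 2! = 6 × 2 = 12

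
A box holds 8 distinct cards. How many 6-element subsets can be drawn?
C(8,6) = 8!/(6!×2!) = 28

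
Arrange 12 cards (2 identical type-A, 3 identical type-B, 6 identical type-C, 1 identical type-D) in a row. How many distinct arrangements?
12! / (2! × 3! × 6! × 1!) = 55440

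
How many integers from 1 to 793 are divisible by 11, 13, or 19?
⌊793/11⌋+⌊793/13⌋+⌊793/19⌋ - ⌊793/143⌋-⌊793/209⌋-⌊793/247⌋ + ⌊793/2717⌋ = 72+61+41 - 5-3-3 + 0 = 163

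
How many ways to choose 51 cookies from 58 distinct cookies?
C(58,51) = 58!/(51!×7!) = 300674088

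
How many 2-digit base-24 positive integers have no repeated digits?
First digit: 23 choices (nonzero). Then descending: 23 × 23 = 529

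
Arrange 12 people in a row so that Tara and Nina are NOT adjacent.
Total - adjacent = 12! - (12-1)!×2 = 479001600 - 79833600 = 399168000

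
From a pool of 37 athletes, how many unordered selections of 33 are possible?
C(37,33) = 37!/(33!×4!) = 66045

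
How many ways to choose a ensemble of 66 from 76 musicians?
C(76,66) = 76!/(66!×10!) = 954526728530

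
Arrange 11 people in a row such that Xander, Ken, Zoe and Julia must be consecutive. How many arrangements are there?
Treat the 4 as one block: (11-4+1)! × 4! = 40320 × 24 = 967680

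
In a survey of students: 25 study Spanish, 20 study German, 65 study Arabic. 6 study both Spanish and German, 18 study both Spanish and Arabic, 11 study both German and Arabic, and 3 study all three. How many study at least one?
|A∪B∪C| = 25+20+65-6-18-11+3 = 78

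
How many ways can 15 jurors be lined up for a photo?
15! = 1307674368000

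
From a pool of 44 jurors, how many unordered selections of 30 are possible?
C(44,30) = 44!/(30!×14!) = 114955808528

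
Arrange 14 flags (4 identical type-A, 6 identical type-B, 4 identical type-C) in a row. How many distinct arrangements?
14! / (4! × 6! × 4!) = 210210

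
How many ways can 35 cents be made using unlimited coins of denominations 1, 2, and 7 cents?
Coefficient of x^35 in 1/(1-x^1) · 1/(1-x^2) · 1/(1-x^7). Case on j = number of 7-cent coins (j = 0..5); remainder r = 35 - 7j is made from {1,2} in ⌊r/2⌋+1 ways. r = 35, 28, 21, 14, 7, 0 → 18 + 15 + 11 + 8 + 4 + 1 = 57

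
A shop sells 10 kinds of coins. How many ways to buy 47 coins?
C(47+10-1, 10-1) = C(56, 9) = 7575968400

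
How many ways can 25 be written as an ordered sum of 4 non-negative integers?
C(25+4-1, 4-1) = C(28, 3) = 3276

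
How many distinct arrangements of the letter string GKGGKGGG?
8! / (6! × 2!) = 28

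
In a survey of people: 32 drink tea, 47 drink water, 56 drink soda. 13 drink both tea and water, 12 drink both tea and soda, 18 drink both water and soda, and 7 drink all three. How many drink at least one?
|A∪B∪C| = 32+47+56-13-12-18+7 = 99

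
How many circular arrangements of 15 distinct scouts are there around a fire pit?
Circular: fix one position, arrange the rest. (15-1)! = 87178291200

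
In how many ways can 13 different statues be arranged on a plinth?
13! = 6227020800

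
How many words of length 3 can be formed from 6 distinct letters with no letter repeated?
P(6,3) = 6!/(6-3)! = 120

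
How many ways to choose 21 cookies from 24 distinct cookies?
C(24,21) = 24!/(21!×3!) = 2024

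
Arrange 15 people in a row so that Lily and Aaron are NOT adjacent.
Total - adjacent = 15! - (15-1)!×2 = 1307674368000 - 174356582400 = 1133317785600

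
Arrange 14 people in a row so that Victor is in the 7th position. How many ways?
Fix one position: (14-1)! = 6227020800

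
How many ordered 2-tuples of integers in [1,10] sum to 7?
Coefficient of x^7 in (x + x² + ... + x^10)^2. By inclusion-exclusion on dice exceeding 10: Σ_j (-1)^j C(2,j)·C(7-1-10j, 1) = C(2,0)·C(6,1) = 1·6 = 6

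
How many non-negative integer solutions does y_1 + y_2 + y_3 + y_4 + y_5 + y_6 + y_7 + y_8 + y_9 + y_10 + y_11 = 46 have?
C(46+11-1, 11-1) = C(56, 10) = 35607051480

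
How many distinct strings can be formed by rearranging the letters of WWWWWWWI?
8! / (7! × 1!) = 8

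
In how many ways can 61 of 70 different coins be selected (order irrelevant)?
C(70,61) = 70!/(61!×9!) = 65033528560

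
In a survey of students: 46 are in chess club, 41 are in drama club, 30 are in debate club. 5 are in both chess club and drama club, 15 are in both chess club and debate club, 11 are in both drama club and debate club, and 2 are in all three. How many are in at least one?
|A∪B∪C| = 46+41+30-5-15-11+2 = 88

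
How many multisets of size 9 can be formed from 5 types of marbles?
C(9+5-1, 5-1) = C(13, 4) = 715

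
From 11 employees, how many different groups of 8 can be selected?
C(11,8) = 11!/(8!×3!) = 165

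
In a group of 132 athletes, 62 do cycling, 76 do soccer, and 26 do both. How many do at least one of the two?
|A∪B| = |A| + |B| - |A∩B| = 62 + 76 - 26 = 112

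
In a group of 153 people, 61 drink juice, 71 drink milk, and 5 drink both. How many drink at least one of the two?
|A∪B| = |A| + |B| - |A∩B| = 61 + 71 - 5 = 127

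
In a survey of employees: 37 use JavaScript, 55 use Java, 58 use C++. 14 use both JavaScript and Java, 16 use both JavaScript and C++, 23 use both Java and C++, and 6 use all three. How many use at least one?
|A∪B∪C| = 37+55+58-14-16-23+6 = 103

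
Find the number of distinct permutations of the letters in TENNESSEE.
9! / (1! × 4! × 2! × 2!) = 3780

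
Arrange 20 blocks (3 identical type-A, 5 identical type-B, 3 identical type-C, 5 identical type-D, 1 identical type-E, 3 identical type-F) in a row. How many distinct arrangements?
20! / (3! × 5! × 3! × 5! × 1! × 3!) = 782183001600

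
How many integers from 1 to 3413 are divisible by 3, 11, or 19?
⌊3413/3⌋+⌊3413/11⌋+⌊3413/19⌋ - ⌊3413/33⌋-⌊3413/57⌋-⌊3413/209⌋ + ⌊3413/627⌋ = 1137+310+179 - 103-59-16 + 5 = 1453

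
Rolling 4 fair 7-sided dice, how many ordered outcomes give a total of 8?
Coefficient of x^8 in (x + x² + ... + x^7)^4. By inclusion-exclusion on dice exceeding 7: Σ_j (-1)^j C(4,j)·C(8-1-7j, 3) = C(4,0)·C(7,3) = 1·35 = 35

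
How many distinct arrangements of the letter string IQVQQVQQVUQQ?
12! / (1! × 3! × 1! × 7!) = 15840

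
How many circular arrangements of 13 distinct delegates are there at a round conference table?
Circular: fix one position, arrange the rest. (13-1)! = 479001600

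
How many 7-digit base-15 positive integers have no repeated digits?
First digit: 14 choices (nonzero). Then descending: 14 × 14 × 13 × 12 × 11 × 10 × 9 = 30270240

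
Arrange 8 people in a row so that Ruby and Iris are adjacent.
Treat as block: (8-1)! × 2! = 5040 × 2 = 10080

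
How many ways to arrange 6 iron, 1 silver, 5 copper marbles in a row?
12! / (6! × 1! × 5!) = 5544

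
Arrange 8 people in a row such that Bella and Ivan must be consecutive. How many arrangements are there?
Treat the 2 as one block: (8-2+1)! × 2! = 5040 × 2 = 10080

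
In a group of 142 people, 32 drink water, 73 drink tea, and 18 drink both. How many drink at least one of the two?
|A∪B| = |A| + |B| - |A∩B| = 32 + 73 - 18 = 87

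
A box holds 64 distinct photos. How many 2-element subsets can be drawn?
C(64,2) = 64!/(2!×62!) = 2016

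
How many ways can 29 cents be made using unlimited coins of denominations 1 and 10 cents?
Coefficient of x^29 in 1/(1-x^1) · 1/(1-x^10). Use j coins of 10 for j = 0..⌊29/10⌋ = 2, the rest in 1s: 2 + 1 = 3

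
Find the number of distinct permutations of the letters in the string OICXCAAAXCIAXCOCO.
17! / (4! × 2! × 3! × 3! × 5!) = 1715313600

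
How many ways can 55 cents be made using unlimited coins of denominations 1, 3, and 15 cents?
Coefficient of x^55 in 1/(1-x^1) · 1/(1-x^3) · 1/(1-x^15). Case on j = number of 15-cent coins (j = 0..3); remainder r = 55 - 15j is made from {1,3} in ⌊r/3⌋+1 ways. r = 55, 40, 25, 10 → 19 + 14 + 9 + 4 = 46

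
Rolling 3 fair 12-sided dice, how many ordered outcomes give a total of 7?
Coefficient of x^7 in (x + x² + ... + x^12)^3. By inclusion-exclusion on dice exceeding 12: Σ_j (-1)^j C(3,j)·C(7-1-12j, 2) = C(3,0)·C(6,2) = 1·15 = 15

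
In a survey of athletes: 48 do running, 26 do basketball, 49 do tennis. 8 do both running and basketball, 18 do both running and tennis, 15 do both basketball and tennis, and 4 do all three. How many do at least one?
|A∪B∪C| = 48+26+49-8-18-15+4 = 86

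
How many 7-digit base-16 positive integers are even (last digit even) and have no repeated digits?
Last∈{0,2,4,6,8,10,12,14}. Last=0: 3603600. Last nonzero: 7×14×P(14,5) = 23543520. Total = 27147120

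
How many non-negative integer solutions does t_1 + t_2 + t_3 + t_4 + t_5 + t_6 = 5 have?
C(5+6-1, 6-1) = C(10, 5) = 252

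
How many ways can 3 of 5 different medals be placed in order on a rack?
P(5,3) = 5!/(5-3)! = 60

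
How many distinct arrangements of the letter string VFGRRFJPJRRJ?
12! / (1! × 1! × 3! × 2! × 4! × 1!) = 1663200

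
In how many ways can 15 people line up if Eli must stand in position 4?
Fix one position: (15-1)! = 87178291200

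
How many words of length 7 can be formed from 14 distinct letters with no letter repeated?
P(14,7) = 14!/(14-7)! = 17297280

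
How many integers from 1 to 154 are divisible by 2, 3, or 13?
⌊154/2⌋+⌊154/3⌋+⌊154/13⌋ - ⌊154/6⌋-⌊154/26⌋-⌊154/39⌋ + ⌊154/78⌋ = 77+51+11 - 25-5-3 + 1 = 107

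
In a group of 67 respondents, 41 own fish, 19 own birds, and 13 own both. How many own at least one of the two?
|A∪B| = |A| + |B| - |A∩B| = 41 + 19 - 13 = 47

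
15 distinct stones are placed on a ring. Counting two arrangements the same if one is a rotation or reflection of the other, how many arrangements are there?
(15-1)!/2 = 87178291200/2 = 43589145600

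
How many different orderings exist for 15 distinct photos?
15! = 1307674368000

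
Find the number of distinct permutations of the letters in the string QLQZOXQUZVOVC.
13! / (1! × 2! × 3! × 2! × 1! × 1! × 2! × 1!) = 129729600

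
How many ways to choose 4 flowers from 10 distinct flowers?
C(10,4) = 10!/(4!×6!) = 210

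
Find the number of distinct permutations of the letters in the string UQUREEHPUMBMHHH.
15! / (3! × 1! × 2! × 1! × 1! × 2! × 1! × 4!) = 2270268000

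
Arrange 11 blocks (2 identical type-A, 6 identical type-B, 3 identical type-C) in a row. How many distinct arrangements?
11! / (2! × 6! × 3!) = 4620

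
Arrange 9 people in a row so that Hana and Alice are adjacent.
Treat as block: (9-1)! × 2! = 40320 × 2 = 80640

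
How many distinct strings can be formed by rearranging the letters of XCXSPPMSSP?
10! / (3! × 1! × 2! × 3! × 1!) = 50400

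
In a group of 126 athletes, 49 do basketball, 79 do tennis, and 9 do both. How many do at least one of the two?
|A∪B| = |A| + |B| - |A∩B| = 49 + 79 - 9 = 119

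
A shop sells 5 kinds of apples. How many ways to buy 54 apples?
C(54+5-1, 5-1) = C(58, 4) = 424270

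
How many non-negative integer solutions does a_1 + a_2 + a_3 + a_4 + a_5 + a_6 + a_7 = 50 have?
C(50+7-1, 7-1) = C(56, 6) = 32468436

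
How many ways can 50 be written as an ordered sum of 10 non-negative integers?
C(50+10-1, 10-1) = C(59, 9) = 12565671261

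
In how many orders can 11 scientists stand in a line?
11! = 39916800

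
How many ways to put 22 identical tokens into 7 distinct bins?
C(22+7-1, 7-1) = C(28, 6) = 376740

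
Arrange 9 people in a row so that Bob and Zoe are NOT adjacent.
Total - adjacent = 9! - (9-1)!×2 = 362880 - 80640 = 282240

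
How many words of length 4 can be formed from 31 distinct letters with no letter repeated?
P(31,4) = 31!/(31-4)! = 755160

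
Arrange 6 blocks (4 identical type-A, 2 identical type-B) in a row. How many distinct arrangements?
6! / (4! × 2!) = 15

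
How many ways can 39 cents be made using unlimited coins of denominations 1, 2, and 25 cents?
Coefficient of x^39 in 1/(1-x^1) · 1/(1-x^2) · 1/(1-x^25). Case on j = number of 25-cent coins (j = 0..1); remainder r = 39 - 25j is made from {1,2} in ⌊r/2⌋+1 ways. r = 39, 14 → 20 + 8 = 28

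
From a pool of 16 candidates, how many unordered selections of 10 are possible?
C(16,10) = 16!/(10!×6!) = 8008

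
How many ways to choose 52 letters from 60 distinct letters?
C(60,52) = 60!/(52!×8!) = 2558620845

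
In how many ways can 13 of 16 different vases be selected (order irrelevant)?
C(16,13) = 16!/(13!×3!) = 560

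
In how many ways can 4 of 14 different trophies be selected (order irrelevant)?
C(14,4) = 14!/(4!×10!) = 1001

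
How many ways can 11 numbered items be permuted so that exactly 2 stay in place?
Choose the 2 fixed points C(11,2) = 55, derange the rest: !9 = Σ_{j=0}^{9} (-1)^j·9!/j! = 362880 - 362880 + 181440 - 60480 + 15120 - 3024 + 504 - 72 + 9 - 1 = 133496. Product = 55 × 133496 = 7342280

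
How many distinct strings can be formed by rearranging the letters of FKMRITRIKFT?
11! / (2! × 2! × 1! × 2! × 2! × 2!) = 1247400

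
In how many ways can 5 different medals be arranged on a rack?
5! = 120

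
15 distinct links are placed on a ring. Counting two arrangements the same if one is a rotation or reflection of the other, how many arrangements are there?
(15-1)!/2 = 87178291200/2 = 43589145600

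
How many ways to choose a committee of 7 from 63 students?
C(63,7) = 63!/(7!×56!) = 553270671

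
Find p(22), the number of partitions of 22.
Pentagonal recurrence p(n) = p(n-1) + p(n-2) - p(n-5) - p(n-7) + p(n-12) + p(n-15) - ... gives p(0..21) = 1, 1, 2, 3, 5, 7, 11, 15, 22, 30, 42, 56, 77, 101, 135, 176, 231, 297, 385, 490, 627, 792. p(22) = p(21) + p(20) - p(17) - p(15) + p(10) + p(7) - p(0) = 792 + 627 - 297 - 176 + 42 + 15 - 1 = 1002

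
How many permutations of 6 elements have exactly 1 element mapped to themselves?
Choose the 1 fixed point C(6,1) = 6, derange the rest: !5 = Σ_{j=0}^{5} (-1)^j·5!/j! = 120 - 120 + 60 - 20 + 5 - 1 = 44. Product = 6 × 44 = 264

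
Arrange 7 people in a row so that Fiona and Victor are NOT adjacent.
Total - adjacent = 7! - (7-1)!×2 = 5040 - 1440 = 3600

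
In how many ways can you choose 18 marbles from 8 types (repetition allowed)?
C(18+8-1, 8-1) = C(25, 7) = 480700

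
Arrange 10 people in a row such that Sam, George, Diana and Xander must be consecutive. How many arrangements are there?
Treat the 4 as one block: (10-4+1)! × 4! = 5040 × 24 = 120960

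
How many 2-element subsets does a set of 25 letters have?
C(25,2) = 25!/(2!×23!) = 300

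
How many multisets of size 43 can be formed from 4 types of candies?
C(43+4-1, 4-1) = C(46, 3) = 15180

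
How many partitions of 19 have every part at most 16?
Let r_j(i) = number of partitions of i into parts ≤ j, for i = 0..19. r_1(i) = 1 for all i; r_j(i) = r_{j-1}(i) + r_j(i-j). Rows j = 2..16: ≤2: 1 1 2 2 3 3 4 4 5 5 6 6 7 7 8 8 9 9 10 10; ≤3: 1 1 2 3 4 5 7 8 10 12 14 16 19 21 24 27 30 33 37 40; ≤4: 1 1 2 3 5 6 9 11 15 18 23 27 34 39 47 54 64 72 84 94; ≤5: 1 1 2 3 5 7 10 13 18 23 30 37 47 57 70 84 101 119 141 164; ≤6: 1 1 2 3 5 7 11 14 20 26 35 44 58 71 90 110 136 163 199 235; ≤7: 1 1 2 3 5 7 11 15 21 28 38 49 65 82 105 131 164 201 248 300; ≤8: 1 1 2 3 5 7 11 15 22 29 40 52 70 89 116 146 186 230 288 352; ≤9: 1 1 2 3 5 7 11 15 22 30 41 54 73 94 123 157 201 252 318 393; ≤10: 1 1 2 3 5 7 11 15 22 30 42 55 75 97 128 164 212 267 340 423; ≤11: 1 1 2 3 5 7 11 15 22 30 42 56 76 99 131 169 219 278 355 445; ≤12: 1 1 2 3 5 7 11 15 22 30 42 56 77 100 133 172 224 285 366 460; ≤13: 1 1 2 3 5 7 11 15 22 30 42 56 77 101 134 174 227 290 373 471; ≤14: 1 1 2 3 5 7 11 15 22 30 42 56 77 101 135 175 229 293 378 478; ≤15: 1 1 2 3 5 7 11 15 22 30 42 56 77 101 135 176 230 295 381 483; ≤16: 1 1 2 3 5 7 11 15 22 30 42 56 77 101 135 176 231 296 383 486. r_16(19) = 486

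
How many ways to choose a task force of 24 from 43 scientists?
C(43,24) = 43!/(24!×19!) = 800472431850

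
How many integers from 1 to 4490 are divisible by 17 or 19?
⌊4490/17⌋ + ⌊4490/19⌋ - ⌊4490/323⌋ = 264 + 236 - 13 = 487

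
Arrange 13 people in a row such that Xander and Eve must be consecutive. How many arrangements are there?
Treat the 2 as one block: (13-2+1)! × 2! = 479001600 × 2 = 958003200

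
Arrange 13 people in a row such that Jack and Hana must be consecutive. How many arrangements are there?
Treat the 2 as one block: (13-2+1)! × 2! = 479001600 × 2 = 958003200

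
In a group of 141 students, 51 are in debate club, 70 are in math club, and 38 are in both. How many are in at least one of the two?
|A∪B| = |A| + |B| - |A∩B| = 51 + 70 - 38 = 83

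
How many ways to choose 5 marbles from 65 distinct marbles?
C(65,5) = 65!/(5!×60!) = 8259888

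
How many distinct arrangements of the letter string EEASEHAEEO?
10! / (1! × 1! × 5! × 2! × 1!) = 15120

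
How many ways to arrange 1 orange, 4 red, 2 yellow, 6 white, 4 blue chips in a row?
17! / (1! × 4! × 2! × 6! × 4!) = 428828400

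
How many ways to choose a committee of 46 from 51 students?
C(51,46) = 51!/(46!×5!) = 2349060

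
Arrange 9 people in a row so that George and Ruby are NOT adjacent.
Total - adjacent = 9! - (9-1)!×2 = 362880 - 80640 = 282240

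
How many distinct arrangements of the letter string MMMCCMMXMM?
10! / (1! × 7! × 2!) = 360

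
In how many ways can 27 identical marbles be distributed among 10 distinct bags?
C(27+10-1, 10-1) = C(36, 9) = 94143280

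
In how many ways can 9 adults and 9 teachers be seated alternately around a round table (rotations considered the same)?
Fix one of the adults: (9-1)! ways for the remaining adults, × 9! ways for the teachers = 40320 × 362880 = 14631321600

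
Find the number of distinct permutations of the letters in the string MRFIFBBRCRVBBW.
14! / (1! × 2! × 4! × 1! × 1! × 1! × 1! × 3!) = 302702400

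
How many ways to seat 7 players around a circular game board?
Circular: fix one position, arrange the rest. (7-1)! = 720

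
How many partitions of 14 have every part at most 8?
Let r_j(i) = number of partitions of i into parts ≤ j, for i = 0..14. r_1(i) = 1 for all i; r_j(i) = r_{j-1}(i) + r_j(i-j). Rows j = 2..8: ≤2: 1 1 2 2 3 3 4 4 5 5 6 6 7 7 8; ≤3: 1 1 2 3 4 5 7 8 10 12 14 16 19 21 24; ≤4: 1 1 2 3 5 6 9 11 15 18 23 27 34 39 47; ≤5: 1 1 2 3 5 7 10 13 18 23 30 37 47 57 70; ≤6: 1 1 2 3 5 7 11 14 20 26 35 44 58 71 90; ≤7: 1 1 2 3 5 7 11 15 21 28 38 49 65 82 105; ≤8: 1 1 2 3 5 7 11 15 22 29 40 52 70 89 116. r_8(14) = 116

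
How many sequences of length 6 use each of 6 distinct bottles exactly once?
6! = 720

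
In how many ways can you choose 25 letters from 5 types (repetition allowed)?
C(25+5-1, 5-1) = C(29, 4) = 23751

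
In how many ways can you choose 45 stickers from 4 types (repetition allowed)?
C(45+4-1, 4-1) = C(48, 3) = 17296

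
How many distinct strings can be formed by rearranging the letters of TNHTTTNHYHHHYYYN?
16! / (4! × 3! × 5! × 4!) = 50450400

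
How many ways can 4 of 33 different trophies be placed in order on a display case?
P(33,4) = 33!/(33-4)! = 982080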